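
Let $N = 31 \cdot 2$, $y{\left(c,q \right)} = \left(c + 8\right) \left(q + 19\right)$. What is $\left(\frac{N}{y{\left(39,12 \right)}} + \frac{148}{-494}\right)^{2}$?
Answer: $\frac{8904256}{134768881} \approx 0.066071$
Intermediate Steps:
$y{\left(c,q \right)} = \left(8 + c\right) \left(19 + q\right)$
$N = 62$
$\left(\frac{N}{y{\left(39,12 \right)}} + \frac{148}{-494}\right)^{2} = \left(\frac{62}{152 + 8 \cdot 12 + 19 \cdot 39 + 39 \cdot 12} + \frac{148}{-494}\right)^{2} = \left(\frac{62}{152 + 96 + 741 + 468} + 148 \left(- \frac{1}{494}\right)\right)^{2} = \left(\frac{62}{1457} - \frac{74}{247}\right)^{2} = \left(62 \cdot \frac{1}{1457} - \frac{74}{247}\right)^{2} = \left(\frac{2}{47} - \frac{74}{247}\right)^{2} = \left(- \frac{2984}{11609}\right)^{2} = \frac{8904256}{134768881}$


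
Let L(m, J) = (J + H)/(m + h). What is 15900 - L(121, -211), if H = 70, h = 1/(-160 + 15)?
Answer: 92990015/5848 ≈ 15901.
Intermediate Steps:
h = -1/145 (h = 1/(-145) = -1/145 ≈ -0.0068966)
L(m, J) = (70 + J)/(-1/145 + m) (L(m, J) = (J + 70)/(m - 1/145) = (70 + J)/(-1/145 + m))
15900 - L(121, -211) = 15900 - 145*(70 - 211)/(-1 + 145*121) = 15900 - 145*(-141)/(-1 + 17545) = 15900 - 145*(-141)/17544 = 15900 - 1*(-6815/5848) = 15900 + 6815/5848 = 92990015/5848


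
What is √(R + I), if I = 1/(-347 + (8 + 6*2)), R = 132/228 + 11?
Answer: √446845173/6213 ≈ 3.4023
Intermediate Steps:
R = 220/19 (R = 132*(1/228) + 11 = 11/19 + 11 = 220/19 ≈ 11.579)
I = -1/327 (I = 1/(-347 + (8 + 12)) = 1/(-347 + 20) = 1/(-327) = -1/327 ≈ -0.0030581)
√(R + I) = √(220/19 - 1/327) = √(71921/6213) = √446845173/6213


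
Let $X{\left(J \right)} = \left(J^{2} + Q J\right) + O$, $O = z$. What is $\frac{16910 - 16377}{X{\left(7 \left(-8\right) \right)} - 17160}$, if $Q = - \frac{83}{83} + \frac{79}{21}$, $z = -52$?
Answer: $- \frac{123}{3284} \approx -0.037454$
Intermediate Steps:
$Q = \frac{58}{21}$ ($Q = \left(-83\right) \frac{1}{83} + 79 \cdot \frac{1}{21} = -1 + \frac{79}{21} = \frac{58}{21} \approx 2.7619$)
$O = -52$
$X{\left(J \right)} = -52 + J^{2} + \frac{58 J}{21}$ ($X{\left(J \right)} = \left(J^{2} + \frac{58 J}{21}\right) - 52 = -52 + J^{2} + \frac{58 J}{21}$)
$\frac{16910 - 16377}{X{\left(7 \left(-8\right) \right)} - 17160} = \frac{16910 - 16377}{\left(-52 + \left(7 \left(-8\right)\right)^{2} + \frac{58 \cdot 7 \left(-8\right)}{21}\right) - 17160} = \frac{533}{\left(-52 + \left(-56\right)^{2} + \frac{58}{21} \left(-56\right)\right) - 17160} = \frac{533}{\left(-52 + 3136 - \frac{464}{3}\right) - 17160} = \frac{533}{\frac{8788}{3} - 17160} = \frac{533}{- \frac{42692}{3}} = 533 \left(- \frac{3}{42692}\right) = - \frac{123}{3284}$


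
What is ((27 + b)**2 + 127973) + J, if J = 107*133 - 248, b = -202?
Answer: 172581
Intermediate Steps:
J = 13983 (J = 14231 - 248 = 13983)
((27 + b)**2 + 127973) + J = ((27 - 202)**2 + 127973) + 13983 = ((-175)**2 + 127973) + 13983 = (30625 + 127973) + 13983 = 158598 + 13983 = 172581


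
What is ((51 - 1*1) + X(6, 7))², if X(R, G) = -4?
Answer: 2116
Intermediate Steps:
((51 - 1*1) + X(6, 7))² = ((51 - 1*1) - 4)² = ((51 - 1) - 4)² = (50 - 4)² = 46² = 2116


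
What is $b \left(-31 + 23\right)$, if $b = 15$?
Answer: $-120$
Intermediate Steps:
$b \left(-31 + 23\right) = 15 \left(-31 + 23\right) = 15 \left(-8\right) = -120$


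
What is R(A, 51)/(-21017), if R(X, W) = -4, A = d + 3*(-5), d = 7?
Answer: 4/21017 ≈ 0.00019032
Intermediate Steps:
A = -8 (A = 7 + 3*(-5) = 7 - 15 = -8)
R(A, 51)/(-21017) = -4/(-21017) = -4*(-1/21017) = 4/21017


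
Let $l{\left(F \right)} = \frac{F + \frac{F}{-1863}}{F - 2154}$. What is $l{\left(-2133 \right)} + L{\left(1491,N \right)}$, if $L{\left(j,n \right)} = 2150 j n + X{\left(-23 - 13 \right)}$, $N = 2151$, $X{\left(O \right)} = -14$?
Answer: $\frac{2039666143835306}{295803} \approx 6.8954 \cdot 10^{9}$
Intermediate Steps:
$l{\left(F \right)} = \frac{1862 F}{1863 \left(-2154 + F\right)}$ ($l{\left(F \right)} = \frac{F + F \left(- \frac{1}{1863}\right)}{-2154 + F} = \frac{F - \frac{F}{1863}}{-2154 + F} = \frac{\frac{1862}{1863} F}{-2154 + F} = \frac{1862 F}{1863 \left(-2154 + F\right)}$)
$L{\left(j,n \right)} = -14 + 2150 j n$ ($L{\left(j,n \right)} = 2150 j n - 14 = -14 + 2150 j n$)
$l{\left(-2133 \right)} + L{\left(1491,N \right)} = \frac{1862}{1863} \left(-2133\right) \frac{1}{-2154 - 2133} - \left(14 - 6895353150\right) = \frac{1862}{1863} \left(-2133\right) \frac{1}{-4287} + \left(-14 + 6895353150\right) = \frac{1862}{1863} \left(-2133\right) \left(- \frac{1}{4287}\right) + 6895353136 = \frac{147098}{295803} + 6895353136 = \frac{2039666143835306}{295803}$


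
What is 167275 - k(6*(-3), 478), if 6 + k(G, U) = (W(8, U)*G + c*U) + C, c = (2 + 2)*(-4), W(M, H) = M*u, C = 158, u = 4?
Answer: 175347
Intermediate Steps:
W(M, H) = 4*M (W(M, H) = M*4 = 4*M)
c = -16 (c = 4*(-4) = -16)
k(G, U) = 152 - 16*U + 32*G (k(G, U) = -6 + (((4*8)*G - 16*U) + 158) = -6 + ((32*G - 16*U) + 158) = -6 + ((-16*U + 32*G) + 158) = -6 + (158 - 16*U + 32*G) = 152 - 16*U + 32*G)
167275 - k(6*(-3), 478) = 167275 - (152 - 16*478 + 32*(6*(-3))) = 167275 - (152 - 7648 + 32*(-18)) = 167275 - (152 - 7648 - 576) = 167275 - 1*(-8072) = 167275 + 8072 = 175347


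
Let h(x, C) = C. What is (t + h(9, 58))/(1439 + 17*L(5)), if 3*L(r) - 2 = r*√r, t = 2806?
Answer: 9345948/4723769 - 182580*√5/4723769 ≈ 1.8921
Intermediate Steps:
L(r) = ⅔ + r^(3/2)/3 (L(r) = ⅔ + (r*√r)/3 = ⅔ + r^(3/2)/3)
(t + h(9, 58))/(1439 + 17*L(5)) = (2806 + 58)/(1439 + 17*(⅔ + 5^(3/2)/3)) = 2864/(1439 + 17*(⅔ + (5*√5)/3)) = 2864/(1439 + 17*(⅔ + 5*√5/3)) = 2864/(1439 + (34/3 + 85*√5/3)) = 2864/(4351/3 + 85*√5/3)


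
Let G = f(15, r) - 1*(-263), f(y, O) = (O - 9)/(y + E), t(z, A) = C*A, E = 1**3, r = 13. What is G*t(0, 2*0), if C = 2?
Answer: 0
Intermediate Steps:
E = 1
t(z, A) = 2*A
f(y, O) = (-9 + O)/(1 + y) (f(y, O) = (O - 9)/(y + 1) = (-9 + O)/(1 + y))
G = 1053/4 (G = (-9 + 13)/(1 + 15) - 1*(-263) = 4/16 + 263 = (1/16)*4 + 263 = 1/4 + 263 = 1053/4 ≈ 263.25)
G*t(0, 2*0) = 1053*(2*(2*0))/4 = 1053*(2*0)/4 = (1053/4)*0 = 0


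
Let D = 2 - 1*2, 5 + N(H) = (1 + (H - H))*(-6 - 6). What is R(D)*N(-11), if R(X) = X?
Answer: 0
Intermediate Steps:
N(H) = -17 (N(H) = -5 + (1 + (H - H))*(-6 - 6) = -5 + (1 + 0)*(-12) = -5 + 1*(-12) = -5 - 12 = -17)
D = 0 (D = 2 - 2 = 0)
R(D)*N(-11) = 0*(-17) = 0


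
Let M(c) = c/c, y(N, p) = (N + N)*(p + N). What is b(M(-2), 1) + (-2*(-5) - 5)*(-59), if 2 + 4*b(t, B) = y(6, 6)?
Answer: -519/2 ≈ -259.50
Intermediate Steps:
y(N, p) = 2*N*(N + p) (y(N, p) = (2*N)*(N + p) = 2*N*(N + p))
M(c) = 1
b(t, B) = 71/2 (b(t, B) = -1/2 + (2*6*(6 + 6))/4 = -1/2 + (2*6*12)/4 = -1/2 + (1/4)*144 = -1/2 + 36 = 71/2)
b(M(-2), 1) + (-2*(-5) - 5)*(-59) = 71/2 + (-2*(-5) - 5)*(-59) = 71/2 + (10 - 5)*(-59) = 71/2 + 5*(-59) = 71/2 - 295 = -519/2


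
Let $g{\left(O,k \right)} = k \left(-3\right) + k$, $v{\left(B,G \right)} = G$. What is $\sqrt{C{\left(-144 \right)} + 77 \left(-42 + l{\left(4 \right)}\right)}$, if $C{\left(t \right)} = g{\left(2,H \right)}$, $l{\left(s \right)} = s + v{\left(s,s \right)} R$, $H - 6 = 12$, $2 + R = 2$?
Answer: $i \sqrt{2962} \approx 54.424 i$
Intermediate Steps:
$R = 0$ ($R = -2 + 2 = 0$)
$H = 18$ ($H = 6 + 12 = 18$)
$l{\left(s \right)} = s$ ($l{\left(s \right)} = s + s 0 = s + 0 = s$)
$g{\left(O,k \right)} = - 2 k$ ($g{\left(O,k \right)} = - 3 k + k = - 2 k$)
$C{\left(t \right)} = -36$ ($C{\left(t \right)} = \left(-2\right) 18 = -36$)
$\sqrt{C{\left(-144 \right)} + 77 \left(-42 + l{\left(4 \right)}\right)} = \sqrt{-36 + 77 \left(-42 + 4\right)} = \sqrt{-36 + 77 \left(-38\right)} = \sqrt{-36 - 2926} = \sqrt{-2962} = i \sqrt{2962}$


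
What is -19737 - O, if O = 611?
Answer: -20348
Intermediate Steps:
-19737 - O = -19737 - 1*611 = -19737 - 611 = -20348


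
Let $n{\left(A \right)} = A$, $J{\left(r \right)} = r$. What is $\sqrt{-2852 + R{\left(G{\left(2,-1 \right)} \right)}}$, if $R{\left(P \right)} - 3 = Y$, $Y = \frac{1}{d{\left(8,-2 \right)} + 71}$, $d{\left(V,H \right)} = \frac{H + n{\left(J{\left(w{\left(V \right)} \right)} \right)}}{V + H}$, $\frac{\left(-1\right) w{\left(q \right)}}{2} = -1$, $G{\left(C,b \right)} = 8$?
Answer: $\frac{i \sqrt{14361738}}{71} \approx 53.376 i$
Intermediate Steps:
$w{\left(q \right)} = 2$ ($w{\left(q \right)} = \left(-2\right) \left(-1\right) = 2$)
$d{\left(V,H \right)} = \frac{2 + H}{H + V}$ ($d{\left(V,H \right)} = \frac{H + 2}{V + H} = \frac{2 + H}{H + V}$)
$Y = \frac{1}{71}$ ($Y = \frac{1}{\frac{2 - 2}{-2 + 8} + 71} = \frac{1}{\frac{1}{6} \cdot 0 + 71} = \frac{1}{0 + 71} = \frac{1}{71} \approx 0.014085$)
$R{\left(P \right)} = \frac{214}{71}$ ($R{\left(P \right)} = 3 + \frac{1}{71} = \frac{214}{71}$)
$\sqrt{-2852 + R{\left(G{\left(2,-1 \right)} \right)}} = \sqrt{-2852 + \frac{214}{71}} = \sqrt{- \frac{202278}{71}} = \frac{i \sqrt{14361738}}{71}$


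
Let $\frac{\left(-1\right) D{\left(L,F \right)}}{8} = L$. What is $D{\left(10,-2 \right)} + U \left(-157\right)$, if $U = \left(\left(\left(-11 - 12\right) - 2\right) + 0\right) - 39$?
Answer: $9968$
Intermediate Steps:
$D{\left(L,F \right)} = - 8 L$
$U = -64$ ($U = \left(\left(-23 - 2\right) + 0\right) - 39 = \left(-25 + 0\right) - 39 = -25 - 39 = -64$)
$D{\left(10,-2 \right)} + U \left(-157\right) = \left(-8\right) 10 - -10048 = -80 + 10048 = 9968$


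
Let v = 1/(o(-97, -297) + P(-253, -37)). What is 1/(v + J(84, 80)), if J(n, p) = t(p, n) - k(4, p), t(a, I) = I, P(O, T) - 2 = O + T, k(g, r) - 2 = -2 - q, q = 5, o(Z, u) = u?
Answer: 585/52064 ≈ 0.011236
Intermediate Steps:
k(g, r) = -5 (k(g, r) = 2 + (-2 - 1*5) = 2 + (-2 - 5) = 2 - 7 = -5)
P(O, T) = 2 + O + T (P(O, T) = 2 + (O + T) = 2 + O + T)
J(n, p) = 5 + n (J(n, p) = n - 1*(-5) = n + 5 = 5 + n)
v = -1/585 (v = 1/(-297 + (2 - 253 - 37)) = 1/(-297 - 288) = 1/(-585) = -1/585 ≈ -0.0017094)
1/(v + J(84, 80)) = 1/(-1/585 + (5 + 84)) = 1/(-1/585 + 89) = 1/(52064/585) = 585/52064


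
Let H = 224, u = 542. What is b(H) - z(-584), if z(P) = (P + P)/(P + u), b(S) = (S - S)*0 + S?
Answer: 4120/21 ≈ 196.19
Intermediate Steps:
b(S) = S (b(S) = 0*0 + S = 0 + S = S)
z(P) = 2*P/(542 + P) (z(P) = (P + P)/(P + 542) = (2*P)/(542 + P) = 2*P/(542 + P))
b(H) - z(-584) = 224 - 2*(-584)/(542 - 584) = 224 - 2*(-584)/(-42) = 224 - 2*(-584)*(-1)/42 = 224 - 1*584/21 = 224 - 584/21 = 4120/21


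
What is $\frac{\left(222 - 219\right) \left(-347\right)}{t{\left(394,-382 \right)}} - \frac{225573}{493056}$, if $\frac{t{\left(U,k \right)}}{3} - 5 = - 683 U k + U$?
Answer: $- \frac{7729493551477}{16894952203776} \approx -0.4575$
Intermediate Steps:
$t{\left(U,k \right)} = 15 + 3 U - 2049 U k$ ($t{\left(U,k \right)} = 15 + 3 \left(- 683 U k + U\right) = 15 + 3 \left(U - 683 U k\right) = 15 - \left(- 3 U + 2049 U k\right) = 15 + 3 U - 2049 U k$)
$\frac{\left(222 - 219\right) \left(-347\right)}{t{\left(394,-382 \right)}} - \frac{225573}{493056} = \frac{\left(222 - 219\right) \left(-347\right)}{15 + 3 \cdot 394 - 807306 \left(-382\right)} - \frac{225573}{493056} = \frac{3 \left(-347\right)}{15 + 1182 + 308390892} - \frac{75191}{164352} = - \frac{1041}{308392089} - \frac{75191}{164352} = \left(-1041\right) \frac{1}{308392089} - \frac{75191}{164352} = - \frac{347}{102797363} - \frac{75191}{164352} = - \frac{7729493551477}{16894952203776}$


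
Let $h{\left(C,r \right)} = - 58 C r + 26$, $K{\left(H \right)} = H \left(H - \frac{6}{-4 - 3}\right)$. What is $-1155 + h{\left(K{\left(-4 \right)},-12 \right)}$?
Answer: $\frac{53345}{7} \approx 7620.7$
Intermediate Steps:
$K{\left(H \right)} = H \left(\frac{6}{7} + H\right)$ ($K{\left(H \right)} = H \left(H - \frac{6}{-7}\right) = H \left(H - - \frac{6}{7}\right) = H \left(H + \frac{6}{7}\right) = H \left(\frac{6}{7} + H\right)$)
$h{\left(C,r \right)} = 26 - 58 C r$ ($h{\left(C,r \right)} = - 58 C r + 26 = 26 - 58 C r$)
$-1155 + h{\left(K{\left(-4 \right)},-12 \right)} = -1155 - \left(-26 + 58 \cdot \frac{1}{7} \left(-4\right) \left(6 + 7 \left(-4\right)\right) \left(-12\right)\right) = -1155 - \left(-26 + 58 \cdot \frac{1}{7} \left(-4\right) \left(6 - 28\right) \left(-12\right)\right) = -1155 - \left(-26 + 58 \cdot \frac{1}{7} \left(-4\right) \left(-22\right) \left(-12\right)\right) = -1155 - \left(-26 + \frac{5104}{7} \left(-12\right)\right) = -1155 + \left(26 + \frac{61248}{7}\right) = -1155 + \frac{61430}{7} = \frac{53345}{7}$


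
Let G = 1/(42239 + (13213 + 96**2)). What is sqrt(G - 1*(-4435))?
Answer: sqrt(4636737327027)/32334 ≈ 66.596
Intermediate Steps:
G = 1/64668 (G = 1/(42239 + (13213 + 9216)) = 1/(42239 + 22429) = 1/64668 ≈ 1.5464e-5)
sqrt(G - 1*(-4435)) = sqrt(1/64668 - 1*(-4435)) = sqrt(1/64668 + 4435) = sqrt(286802581/64668) = sqrt(4636737327027)/32334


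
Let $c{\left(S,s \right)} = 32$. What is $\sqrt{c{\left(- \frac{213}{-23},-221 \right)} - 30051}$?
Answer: $i \sqrt{30019} \approx 173.26 i$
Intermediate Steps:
$\sqrt{c{\left(- \frac{213}{-23},-221 \right)} - 30051} = \sqrt{32 - 30051} = \sqrt{-30019} = i \sqrt{30019}$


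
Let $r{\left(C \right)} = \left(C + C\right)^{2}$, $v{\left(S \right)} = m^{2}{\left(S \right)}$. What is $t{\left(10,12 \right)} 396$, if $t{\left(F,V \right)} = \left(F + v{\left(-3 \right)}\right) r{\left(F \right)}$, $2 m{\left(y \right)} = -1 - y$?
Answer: $1742400$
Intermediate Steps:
$m{\left(y \right)} = - \frac{1}{2} - \frac{y}{2}$ ($m{\left(y \right)} = \frac{-1 - y}{2} = - \frac{1}{2} - \frac{y}{2}$)
$v{\left(S \right)} = \left(- \frac{1}{2} - \frac{S}{2}\right)^{2}$
$r{\left(C \right)} = 4 C^{2}$ ($r{\left(C \right)} = \left(2 C\right)^{2} = 4 C^{2}$)
$t{\left(F,V \right)} = 4 F^{2} \left(1 + F\right)$ ($t{\left(F,V \right)} = \left(F + \frac{\left(1 - 3\right)^{2}}{4}\right) 4 F^{2} = \left(F + \frac{\left(-2\right)^{2}}{4}\right) 4 F^{2} = \left(F + \frac{1}{4} \cdot 4\right) 4 F^{2} = \left(F + 1\right) 4 F^{2} = \left(1 + F\right) 4 F^{2} = 4 F^{2} \left(1 + F\right)$)
$t{\left(10,12 \right)} 396 = 4 \cdot 10^{2} \left(1 + 10\right) 396 = 4 \cdot 100 \cdot 11 \cdot 396 = 4400 \cdot 396 = 1742400$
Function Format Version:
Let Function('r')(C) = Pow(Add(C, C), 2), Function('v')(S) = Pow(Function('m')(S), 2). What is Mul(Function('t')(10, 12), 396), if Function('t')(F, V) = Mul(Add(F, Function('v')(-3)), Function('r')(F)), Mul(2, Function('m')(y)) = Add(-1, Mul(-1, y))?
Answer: 1742400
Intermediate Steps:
Function('m')(y) = Add(Rational(-1, 2), Mul(Rational(-1, 2), y)) (Function('m')(y) = Mul(Rational(1, 2), Add(-1, Mul(-1, y))) = Add(Rational(-1, 2), Mul(Rational(-1, 2), y)))
Function('v')(S) = Pow(Add(Rational(-1, 2), Mul(Rational(-1, 2), S)), 2)
Function('r')(C) = Mul(4, Pow(C, 2)) (Function('r')(C) = Pow(Mul(2, C), 2) = Mul(4, Pow(C, 2)))
Function('t')(F, V) = Mul(4, Pow(F, 2), Add(1, F)) (Function('t')(F, V) = Mul(Add(F, Mul(Rational(1, 4), Pow(Add(1, -3), 2))), Mul(4, Pow(F, 2))) = Mul(Add(F, Mul(Rational(1, 4), Pow(-2, 2))), Mul(4, Pow(F, 2))) = Mul(Add(F, Mul(Rational(1, 4), 4)), Mul(4, Pow(F, 2))) = Mul(Add(F, 1), Mul(4, Pow(F, 2))) = Mul(Add(1, F), Mul(4, Pow(F, 2))) = Mul(4, Pow(F, 2), Add(1, F)))
Mul(Function('t')(10, 12), 396) = Mul(Mul(4, Pow(10, 2), Add(1, 10)), 396) = Mul(Mul(4, 100, 11), 396) = Mul(4400, 396) = 1742400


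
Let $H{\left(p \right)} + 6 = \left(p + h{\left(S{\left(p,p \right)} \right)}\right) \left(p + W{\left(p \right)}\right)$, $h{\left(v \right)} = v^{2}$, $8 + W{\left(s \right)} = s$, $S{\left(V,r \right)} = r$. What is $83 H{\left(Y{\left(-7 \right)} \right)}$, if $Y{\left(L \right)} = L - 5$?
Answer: $-351090$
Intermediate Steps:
$Y{\left(L \right)} = -5 + L$ ($Y{\left(L \right)} = L - 5 = -5 + L$)
$W{\left(s \right)} = -8 + s$
$H{\left(p \right)} = -6 + \left(-8 + 2 p\right) \left(p + p^{2}\right)$ ($H{\left(p \right)} = -6 + \left(p + p^{2}\right) \left(p + \left(-8 + p\right)\right) = -6 + \left(p + p^{2}\right) \left(-8 + 2 p\right) = -6 + \left(-8 + 2 p\right) \left(p + p^{2}\right)$)
$83 H{\left(Y{\left(-7 \right)} \right)} = 83 \left(-6 - 8 \left(-5 - 7\right) - 6 \left(-5 - 7\right)^{2} + 2 \left(-5 - 7\right)^{3}\right) = 83 \left(-6 - -96 - 6 \left(-12\right)^{2} + 2 \left(-12\right)^{3}\right) = 83 \left(-6 + 96 - 864 + 2 \left(-1728\right)\right) = 83 \left(-6 + 96 - 864 - 3456\right) = 83 \left(-4230\right) = -351090$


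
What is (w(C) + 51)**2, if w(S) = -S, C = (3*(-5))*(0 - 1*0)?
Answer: 2601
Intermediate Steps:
C = 0 (C = -15*(0 + 0) = -15*0 = 0)
(w(C) + 51)**2 = (-1*0 + 51)**2 = (0 + 51)**2 = 51**2 = 2601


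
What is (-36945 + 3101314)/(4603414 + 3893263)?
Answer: 437767/1213811 ≈ 0.36065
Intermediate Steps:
(-36945 + 3101314)/(4603414 + 3893263) = 3064369/8496677 = 3064369*(1/8496677) = 437767/1213811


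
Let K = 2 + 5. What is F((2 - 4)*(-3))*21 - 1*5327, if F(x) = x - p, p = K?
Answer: -5348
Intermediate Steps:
K = 7
p = 7
F(x) = -7 + x (F(x) = x - 1*7 = x - 7 = -7 + x)
F((2 - 4)*(-3))*21 - 1*5327 = (-7 + (2 - 4)*(-3))*21 - 1*5327 = (-7 - 2*(-3))*21 - 5327 = (-7 + 6)*21 - 5327 = -1*21 - 5327 = -21 - 5327 = -5348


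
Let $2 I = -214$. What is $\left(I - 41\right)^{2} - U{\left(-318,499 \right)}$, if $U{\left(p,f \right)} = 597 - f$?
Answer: $21806$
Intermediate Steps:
$I = -107$ ($I = \frac{1}{2} \left(-214\right) = -107$)
$\left(I - 41\right)^{2} - U{\left(-318,499 \right)} = \left(-107 - 41\right)^{2} - \left(597 - 499\right) = \left(-148\right)^{2} - \left(597 - 499\right) = 21904 - 98 = 21806$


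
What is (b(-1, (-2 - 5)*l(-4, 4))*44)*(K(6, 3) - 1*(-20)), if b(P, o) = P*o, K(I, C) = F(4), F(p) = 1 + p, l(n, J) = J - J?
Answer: 0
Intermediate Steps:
l(n, J) = 0
K(I, C) = 5 (K(I, C) = 1 + 4 = 5)
(b(-1, (-2 - 5)*l(-4, 4))*44)*(K(6, 3) - 1*(-20)) = (-(-2 - 5)*0*44)*(5 - 1*(-20)) = (-(-7)*0*44)*(5 + 20) = (-1*0*44)*25 = (0*44)*25 = 0*25 = 0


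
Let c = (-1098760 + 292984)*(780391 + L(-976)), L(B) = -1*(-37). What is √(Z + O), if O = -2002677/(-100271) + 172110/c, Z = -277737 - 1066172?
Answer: 49*I*√3863614590802154879340406571209098/2627309733501112 ≈ 1159.3*I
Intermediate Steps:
L(B) = 37
Z = -1343909
c = -628850152128 (c = (-1098760 + 292984)*(780391 + 37) = -805776*780428 = -628850152128)
O = 209897286475934141/10509238934004448 (O = -2002677/(-100271) + 172110/(-628850152128) = -2002677*(-1/100271) + 172110*(-1/628850152128) = 2002677/100271 - 28685/104808358688 = 209897286475934141/10509238934004448 ≈ 19.973)
√(Z + O) = √(-1343909 + 209897286475934141/10509238934004448) = √(-14123250889272507773091/10509238934004448) = 49*I*√3863614590802154879340406571209098/2627309733501112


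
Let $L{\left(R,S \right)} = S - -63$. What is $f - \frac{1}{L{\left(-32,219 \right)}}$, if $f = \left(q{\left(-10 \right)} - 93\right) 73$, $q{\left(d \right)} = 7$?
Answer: $- \frac{1770397}{282} \approx -6278.0$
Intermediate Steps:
$L{\left(R,S \right)} = 63 + S$ ($L{\left(R,S \right)} = S + 63 = 63 + S$)
$f = -6278$ ($f = \left(7 - 93\right) 73 = \left(-86\right) 73 = -6278$)
$f - \frac{1}{L{\left(-32,219 \right)}} = -6278 - \frac{1}{63 + 219} = -6278 - \frac{1}{282} = - \frac{1770397}{282}$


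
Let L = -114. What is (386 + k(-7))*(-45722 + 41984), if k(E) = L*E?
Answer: -4425792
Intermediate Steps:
k(E) = -114*E
(386 + k(-7))*(-45722 + 41984) = (386 - 114*(-7))*(-45722 + 41984) = (386 + 798)*(-3738) = 1184*(-3738) = -4425792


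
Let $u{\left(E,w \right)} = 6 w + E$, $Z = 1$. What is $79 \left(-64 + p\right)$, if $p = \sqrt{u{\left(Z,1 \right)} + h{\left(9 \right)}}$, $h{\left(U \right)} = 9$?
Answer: $-4740$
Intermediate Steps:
$u{\left(E,w \right)} = E + 6 w$
$p = 4$ ($p = \sqrt{\left(1 + 6 \cdot 1\right) + 9} = \sqrt{\left(1 + 6\right) + 9} = \sqrt{7 + 9} = \sqrt{16} = 4$)
$79 \left(-64 + p\right) = 79 \left(-64 + 4\right) = 79 \left(-60\right) = -4740$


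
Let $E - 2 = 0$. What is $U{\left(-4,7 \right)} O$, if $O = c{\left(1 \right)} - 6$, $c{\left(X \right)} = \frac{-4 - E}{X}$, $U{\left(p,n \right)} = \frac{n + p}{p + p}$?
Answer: $\frac{9}{2} \approx 4.5$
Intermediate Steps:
$E = 2$ ($E = 2 + 0 = 2$)
$U{\left(p,n \right)} = \frac{n + p}{2 p}$
$c{\left(X \right)} = - \frac{6}{X}$ ($c{\left(X \right)} = \frac{-4 - 2}{X} = - \frac{6}{X}$)
$O = -12$ ($O = - \frac{6}{1} - 6 = \left(-6\right) 1 - 6 = -6 - 6 = -12$)
$U{\left(-4,7 \right)} O = \frac{7 - 4}{2 \left(-4\right)} \left(-12\right) = \frac{1}{2} \left(- \frac{1}{4}\right) 3 \left(-12\right) = \left(- \frac{3}{8}\right) \left(-12\right) = \frac{9}{2}$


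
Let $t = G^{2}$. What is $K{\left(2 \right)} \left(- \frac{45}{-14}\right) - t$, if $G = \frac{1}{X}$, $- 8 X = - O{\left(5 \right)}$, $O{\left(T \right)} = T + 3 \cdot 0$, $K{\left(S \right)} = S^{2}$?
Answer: $\frac{1802}{175} \approx 10.297$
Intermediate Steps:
$O{\left(T \right)} = T$ ($O{\left(T \right)} = T + 0 = T$)
$X = \frac{5}{8}$ ($X = - \frac{\left(-1\right) 5}{8} = \left(- \frac{1}{8}\right) \left(-5\right) = \frac{5}{8} \approx 0.625$)
$G = \frac{8}{5}$ ($G = \frac{1}{\frac{5}{8}} = \frac{8}{5} \approx 1.6$)
$t = \frac{64}{25}$ ($t = \left(\frac{8}{5}\right)^{2} = \frac{64}{25} \approx 2.56$)
$K{\left(2 \right)} \left(- \frac{45}{-14}\right) - t = 2^{2} \left(- \frac{45}{-14}\right) - \frac{64}{25} = 4 \left(\left(-45\right) \left(- \frac{1}{14}\right)\right) - \frac{64}{25} = 4 \cdot \frac{45}{14} - \frac{64}{25} = \frac{90}{7} - \frac{64}{25} = \frac{1802}{175}$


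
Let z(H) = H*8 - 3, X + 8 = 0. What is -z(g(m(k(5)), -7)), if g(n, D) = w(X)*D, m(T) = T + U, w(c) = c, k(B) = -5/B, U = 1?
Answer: -445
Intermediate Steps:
X = -8 (X = -8 + 0 = -8)
m(T) = 1 + T (m(T) = T + 1 = 1 + T)
g(n, D) = -8*D
z(H) = -3 + 8*H (z(H) = 8*H - 3 = -3 + 8*H)
-z(g(m(k(5)), -7)) = -(-3 + 8*(-8*(-7))) = -(-3 + 8*56) = -(-3 + 448) = -1*445 = -445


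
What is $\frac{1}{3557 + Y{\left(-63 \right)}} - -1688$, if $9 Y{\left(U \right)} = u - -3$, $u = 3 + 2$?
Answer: $\frac{54051457}{32021} \approx 1688.0$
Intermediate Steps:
$u = 5$
$Y{\left(U \right)} = \frac{8}{9}$ ($Y{\left(U \right)} = \frac{5 - -3}{9} = \frac{5 + 3}{9} = \frac{1}{9} \cdot 8 = \frac{8}{9}$)
$\frac{1}{3557 + Y{\left(-63 \right)}} - -1688 = \frac{1}{3557 + \frac{8}{9}} - -1688 = \frac{1}{\frac{32021}{9}} + 1688 = \frac{9}{32021} + 1688 = \frac{54051457}{32021}$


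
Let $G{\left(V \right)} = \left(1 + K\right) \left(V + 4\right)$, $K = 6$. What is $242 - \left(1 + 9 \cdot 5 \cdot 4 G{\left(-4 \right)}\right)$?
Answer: $241$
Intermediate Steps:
$G{\left(V \right)} = 28 + 7 V$ ($G{\left(V \right)} = \left(1 + 6\right) \left(V + 4\right) = 7 \left(4 + V\right) = 28 + 7 V$)
$242 - \left(1 + 9 \cdot 5 \cdot 4 G{\left(-4 \right)}\right) = 242 - \left(1 + 9 \cdot 5 \cdot 4 \left(28 + 7 \left(-4\right)\right)\right) = 242 - \left(1 + 9 \cdot 20 \left(28 - 28\right)\right) = 242 - \left(1 + 9 \cdot 20 \cdot 0\right) = 242 - 1 = 241$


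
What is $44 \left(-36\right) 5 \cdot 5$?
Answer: $-39600$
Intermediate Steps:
$44 \left(-36\right) 5 \cdot 5 = \left(-1584\right) 25 = -39600$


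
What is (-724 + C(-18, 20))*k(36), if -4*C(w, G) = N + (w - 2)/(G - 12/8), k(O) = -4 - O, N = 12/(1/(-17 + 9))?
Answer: 1035600/37 ≈ 27989.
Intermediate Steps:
N = -96 (N = 12/(1/(-8)) = 12/(-1/8) = 12*(-8) = -96)
C(w, G) = 24 - (-2 + w)/(4*(-3/2 + G)) (C(w, G) = -(-96 + (w - 2)/(G - 12/8))/4 = -(-96 + (-2 + w)/(G - 12*1/8))/4 = -(-96 + (-2 + w)/(G - 3/2))/4 = -(-96 + (-2 + w)/(-3/2 + G))/4 = 24 - (-2 + w)/(4*(-3/2 + G)))
(-724 + C(-18, 20))*k(36) = (-724 + (-142 - 1*(-18) + 96*20)/(2*(-3 + 2*20)))*(-4 - 1*36) = (-724 + (-142 + 18 + 1920)/(2*(-3 + 40)))*(-4 - 36) = (-724 + (1/2)*1796/37)*(-40) = (-724 + (1/2)*(1/37)*1796)*(-40) = (-724 + 898/37)*(-40) = -25890/37*(-40) = 1035600/37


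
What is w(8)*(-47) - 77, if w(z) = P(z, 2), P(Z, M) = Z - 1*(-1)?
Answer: -500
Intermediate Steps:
P(Z, M) = 1 + Z (P(Z, M) = Z + 1 = 1 + Z)
w(z) = 1 + z
w(8)*(-47) - 77 = (1 + 8)*(-47) - 77 = 9*(-47) - 77 = -423 - 77 = -500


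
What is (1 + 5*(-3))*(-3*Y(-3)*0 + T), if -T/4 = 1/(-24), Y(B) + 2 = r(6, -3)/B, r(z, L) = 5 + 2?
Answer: -7/3 ≈ -2.3333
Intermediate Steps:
r(z, L) = 7
Y(B) = -2 + 7/B
T = 1/6 (T = -4/(-24) = -4*(-1/24) = 1/6 ≈ 0.16667)
(1 + 5*(-3))*(-3*Y(-3)*0 + T) = (1 + 5*(-3))*(-3*(-2 + 7/(-3))*0 + 1/6) = (1 - 15)*(-3*(-2 + 7*(-1/3))*0 + 1/6) = -14*(-3*(-2 - 7/3)*0 + 1/6) = -14*(-3*(-13/3)*0 + 1/6) = -14*(13*0 + 1/6) = -14*(0 + 1/6) = -14*1/6 = -7/3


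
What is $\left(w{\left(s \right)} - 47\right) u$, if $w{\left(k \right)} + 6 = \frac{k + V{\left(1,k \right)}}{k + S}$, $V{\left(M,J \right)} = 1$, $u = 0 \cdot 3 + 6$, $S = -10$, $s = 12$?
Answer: $-279$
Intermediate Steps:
$u = 6$ ($u = 0 + 6 = 6$)
$w{\left(k \right)} = -6 + \frac{1 + k}{-10 + k}$ ($w{\left(k \right)} = -6 + \frac{k + 1}{k - 10} = -6 + \frac{1 + k}{-10 + k}$)
$\left(w{\left(s \right)} - 47\right) u = \left(\frac{61 - 60}{-10 + 12} - 47\right) 6 = \left(\frac{61 - 60}{2} - 47\right) 6 = \left(\frac{1}{2} \cdot 1 - 47\right) 6 = \left(\frac{1}{2} - 47\right) 6 = \left(- \frac{93}{2}\right) 6 = -279$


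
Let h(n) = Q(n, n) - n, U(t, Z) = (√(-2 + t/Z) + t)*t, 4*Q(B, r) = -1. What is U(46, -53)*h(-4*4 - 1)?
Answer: 35443 + 1541*I*√2014/53 ≈ 35443.0 + 1304.8*I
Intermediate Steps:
Q(B, r) = -¼ (Q(B, r) = (¼)*(-1) = -¼)
U(t, Z) = t*(t + √(-2 + t/Z)) (U(t, Z) = (t + √(-2 + t/Z))*t = t*(t + √(-2 + t/Z)))
h(n) = -¼ - n
U(46, -53)*h(-4*4 - 1) = (46*(46 + √((46 - 2*(-53))/(-53))))*(-¼ - (-4*4 - 1)) = (46*(46 + √(-(46 + 106)/53)))*(-¼ - (-16 - 1)) = (46*(46 + √(-1/53*152)))*(-¼ - 1*(-17)) = (46*(46 + √(-152/53)))*(-¼ + 17) = (46*(46 + 2*I*√2014/53))*(67/4) = (2116 + 92*I*√2014/53)*(67/4) = 35443 + 1541*I*√2014/53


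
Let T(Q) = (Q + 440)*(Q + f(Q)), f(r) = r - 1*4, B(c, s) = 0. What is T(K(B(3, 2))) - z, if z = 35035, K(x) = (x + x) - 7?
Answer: -42829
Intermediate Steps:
f(r) = -4 + r (f(r) = r - 4 = -4 + r)
K(x) = -7 + 2*x (K(x) = 2*x - 7 = -7 + 2*x)
T(Q) = (-4 + 2*Q)*(440 + Q) (T(Q) = (Q + 440)*(Q + (-4 + Q)) = (440 + Q)*(-4 + 2*Q) = (-4 + 2*Q)*(440 + Q))
T(K(B(3, 2))) - z = (-1760 + 2*(-7 + 2*0)² + 876*(-7 + 2*0)) - 1*35035 = (-1760 + 2*(-7 + 0)² + 876*(-7 + 0)) - 35035 = (-1760 + 2*(-7)² + 876*(-7)) - 35035 = (-1760 + 2*49 - 6132) - 35035 = (-1760 + 98 - 6132) - 35035 = -7794 - 35035 = -42829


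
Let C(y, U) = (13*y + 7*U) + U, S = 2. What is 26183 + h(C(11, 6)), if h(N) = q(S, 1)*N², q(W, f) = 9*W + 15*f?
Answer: 1230056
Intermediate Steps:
C(y, U) = 8*U + 13*y (C(y, U) = (7*U + 13*y) + U = 8*U + 13*y)
h(N) = 33*N² (h(N) = (9*2 + 15*1)*N² = (18 + 15)*N² = 33*N²)
26183 + h(C(11, 6)) = 26183 + 33*(8*6 + 13*11)² = 26183 + 33*(48 + 143)² = 26183 + 33*191² = 26183 + 33*36481 = 26183 + 1203873 = 1230056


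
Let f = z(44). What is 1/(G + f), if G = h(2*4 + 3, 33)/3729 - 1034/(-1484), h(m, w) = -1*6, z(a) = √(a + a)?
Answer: -591333724982/74445985996359 + 1701296715272*√22/74445985996359 ≈ 0.099246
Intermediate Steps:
z(a) = √2*√a (z(a) = √(2*a) = √2*√a)
h(m, w) = -6
G = 641147/922306 (G = -6/3729 - 1034/(-1484) = -6*1/3729 - 1034*(-1/1484) = -2/1243 + 517/742 = 641147/922306 ≈ 0.69516)
f = 2*√22 (f = √2*√44 = √2*(2*√11) = 2*√22 ≈ 9.3808)
1/(G + f) = 1/(641147/922306 + 2*√22)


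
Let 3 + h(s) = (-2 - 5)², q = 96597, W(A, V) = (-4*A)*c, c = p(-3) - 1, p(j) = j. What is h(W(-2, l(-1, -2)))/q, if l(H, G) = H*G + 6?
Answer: 46/96597 ≈ 0.00047621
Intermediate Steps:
l(H, G) = 6 + G*H (l(H, G) = G*H + 6 = 6 + G*H)
c = -4 (c = -3 - 1 = -4)
W(A, V) = 16*A (W(A, V) = -4*A*(-4) = 16*A)
h(s) = 46 (h(s) = -3 + (-2 - 5)² = -3 + (-7)² = -3 + 49 = 46)
h(W(-2, l(-1, -2)))/q = 46/96597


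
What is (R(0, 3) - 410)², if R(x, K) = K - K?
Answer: 168100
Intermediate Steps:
R(x, K) = 0
(R(0, 3) - 410)² = (0 - 410)² = (-410)² = 168100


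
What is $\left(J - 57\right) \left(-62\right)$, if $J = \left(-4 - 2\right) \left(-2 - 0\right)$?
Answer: $2790$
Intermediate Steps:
$J = 12$ ($J = - 6 \left(-2 + 0\right) = \left(-6\right) \left(-2\right) = 12$)
$\left(J - 57\right) \left(-62\right) = \left(12 - 57\right) \left(-62\right) = \left(-45\right) \left(-62\right) = 2790$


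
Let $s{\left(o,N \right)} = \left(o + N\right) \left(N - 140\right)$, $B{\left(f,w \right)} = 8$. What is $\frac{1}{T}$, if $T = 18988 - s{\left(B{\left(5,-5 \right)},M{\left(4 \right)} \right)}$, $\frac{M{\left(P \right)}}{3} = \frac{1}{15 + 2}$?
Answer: $\frac{289}{5817935} \approx 4.9674 \cdot 10^{-5}$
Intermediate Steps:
$M{\left(P \right)} = \frac{3}{17}$ ($M{\left(P \right)} = \frac{3}{15 + 2} = \frac{3}{17}$)
$s{\left(o,N \right)} = \left(-140 + N\right) \left(N + o\right)$ ($s{\left(o,N \right)} = \left(N + o\right) \left(-140 + N\right) = \left(-140 + N\right) \left(N + o\right)$)
$T = \frac{5817935}{289}$ ($T = 18988 - \left(\left(\frac{3}{17}\right)^{2} - \frac{420}{17} - 1120 + \frac{3}{17} \cdot 8\right) = 18988 - \left(\frac{9}{289} - \frac{420}{17} - 1120 + \frac{24}{17}\right) = 18988 - - \frac{330403}{289} = 18988 + \frac{330403}{289} = \frac{5817935}{289} \approx 20131.0$)
$\frac{1}{T} = \frac{1}{\frac{5817935}{289}} = \frac{289}{5817935}$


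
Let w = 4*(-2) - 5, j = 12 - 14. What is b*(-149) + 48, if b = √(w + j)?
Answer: 48 - 149*I*√15 ≈ 48.0 - 577.07*I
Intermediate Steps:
j = -2
w = -13 (w = -8 - 5 = -13)
b = I*√15 (b = √(-13 - 2) = √(-15) = I*√15 ≈ 3.873*I)
b*(-149) + 48 = (I*√15)*(-149) + 48 = -149*I*√15 + 48 = 48 - 149*I*√15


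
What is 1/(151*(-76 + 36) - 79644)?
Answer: -1/85684 ≈ -1.1671e-5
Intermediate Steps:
1/(151*(-76 + 36) - 79644) = 1/(151*(-40) - 79644) = 1/(-6040 - 79644) = 1/(-85684) = -1/85684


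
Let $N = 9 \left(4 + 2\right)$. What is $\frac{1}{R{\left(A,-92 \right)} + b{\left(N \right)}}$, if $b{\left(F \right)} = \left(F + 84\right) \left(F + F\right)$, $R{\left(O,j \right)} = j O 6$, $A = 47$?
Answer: $- \frac{1}{11040} \approx -9.058 \cdot 10^{-5}$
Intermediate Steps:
$N = 54$ ($N = 9 \cdot 6 = 54$)
$R{\left(O,j \right)} = 6 O j$ ($R{\left(O,j \right)} = O j 6 = 6 O j$)
$b{\left(F \right)} = 2 F \left(84 + F\right)$ ($b{\left(F \right)} = \left(84 + F\right) 2 F = 2 F \left(84 + F\right)$)
$\frac{1}{R{\left(A,-92 \right)} + b{\left(N \right)}} = \frac{1}{6 \cdot 47 \left(-92\right) + 2 \cdot 54 \left(84 + 54\right)} = \frac{1}{-25944 + 2 \cdot 54 \cdot 138} = \frac{1}{-25944 + 14904} = \frac{1}{-11040} = - \frac{1}{11040}$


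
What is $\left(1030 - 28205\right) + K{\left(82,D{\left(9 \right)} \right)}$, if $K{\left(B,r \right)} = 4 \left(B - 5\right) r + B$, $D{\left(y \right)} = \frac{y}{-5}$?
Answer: $- \frac{138237}{5} \approx -27647.0$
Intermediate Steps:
$D{\left(y \right)} = - \frac{y}{5}$ ($D{\left(y \right)} = y \left(- \frac{1}{5}\right) = - \frac{y}{5}$)
$K{\left(B,r \right)} = B + 4 r \left(-5 + B\right)$ ($K{\left(B,r \right)} = 4 \left(-5 + B\right) r + B = 4 r \left(-5 + B\right) + B = B + 4 r \left(-5 + B\right)$)
$\left(1030 - 28205\right) + K{\left(82,D{\left(9 \right)} \right)} = \left(1030 - 28205\right) + \left(82 - 20 \left(\left(- \frac{1}{5}\right) 9\right) + 4 \cdot 82 \left(\left(- \frac{1}{5}\right) 9\right)\right) = -27175 + \left(82 - -36 + 4 \cdot 82 \left(- \frac{9}{5}\right)\right) = -27175 + \left(82 + 36 - \frac{2952}{5}\right) = -27175 - \frac{2362}{5} = - \frac{138237}{5}$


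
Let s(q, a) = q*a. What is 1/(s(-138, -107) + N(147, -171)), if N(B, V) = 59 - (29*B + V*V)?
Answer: -1/18679 ≈ -5.3536e-5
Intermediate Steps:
s(q, a) = a*q
N(B, V) = 59 - V² - 29*B (N(B, V) = 59 - (29*B + V²) = 59 - (V² + 29*B) = 59 + (-V² - 29*B) = 59 - V² - 29*B)
1/(s(-138, -107) + N(147, -171)) = 1/(-107*(-138) + (59 - 1*(-171)² - 29*147)) = 1/(14766 + (59 - 1*29241 - 4263)) = 1/(14766 + (59 - 29241 - 4263)) = 1/(14766 - 33445) = 1/(-18679) = -1/18679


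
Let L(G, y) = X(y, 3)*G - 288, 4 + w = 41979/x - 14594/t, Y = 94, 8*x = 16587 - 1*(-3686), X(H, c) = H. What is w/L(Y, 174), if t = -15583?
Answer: 2132738791/2538054353406 ≈ 0.00084030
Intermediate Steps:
x = 20273/8 (x = (16587 - 1*(-3686))/8 = (16587 + 3686)/8 = (⅛)*20273 = 20273/8 ≈ 2534.1)
w = 4265477582/315914159 (w = -4 + (41979/(20273/8) - 14594/(-15583)) = -4 + (41979*(8/20273) - 14594*(-1/15583)) = -4 + (335832/20273 + 14594/15583) = -4 + 5529134218/315914159 = 4265477582/315914159 ≈ 13.502)
L(G, y) = -288 + G*y (L(G, y) = y*G - 288 = G*y - 288 = -288 + G*y)
w/L(Y, 174) = 4265477582/(315914159*(-288 + 94*174)) = 4265477582/(315914159*(-288 + 16356)) = (4265477582/315914159)/16068 = (4265477582/315914159)*(1/16068) = 2132738791/2538054353406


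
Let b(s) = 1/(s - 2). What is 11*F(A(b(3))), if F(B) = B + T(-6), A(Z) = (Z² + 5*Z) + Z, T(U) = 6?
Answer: 143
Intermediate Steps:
b(s) = 1/(-2 + s)
A(Z) = Z² + 6*Z
F(B) = 6 + B (F(B) = B + 6 = 6 + B)
11*F(A(b(3))) = 11*(6 + (6 + 1/(-2 + 3))/(-2 + 3)) = 11*(6 + (6 + 1/1)/1) = 11*(6 + 1*(6 + 1)) = 11*(6 + 1*7) = 11*(6 + 7) = 11*13 = 143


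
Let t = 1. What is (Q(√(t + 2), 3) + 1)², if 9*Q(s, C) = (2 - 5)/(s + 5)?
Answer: 931/1089 + 61*√3/2178 ≈ 0.90342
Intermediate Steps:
Q(s, C) = -1/(3*(5 + s)) (Q(s, C) = ((2 - 5)/(s + 5))/9 = (-3/(5 + s))/9 = -1/(3*(5 + s)))
(Q(√(t + 2), 3) + 1)² = (-1/(15 + 3*√(1 + 2)) + 1)² = (-1/(15 + 3*√3) + 1)² = (1 - 1/(15 + 3*√3))²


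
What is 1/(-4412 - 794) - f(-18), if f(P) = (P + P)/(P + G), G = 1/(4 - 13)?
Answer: -1686907/848578 ≈ -1.9879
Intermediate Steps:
G = -⅑ (G = 1/(-9) = -⅑ ≈ -0.11111)
f(P) = 2*P/(-⅑ + P) (f(P) = (P + P)/(P - ⅑) = (2*P)/(-⅑ + P) = 2*P/(-⅑ + P))
1/(-4412 - 794) - f(-18) = 1/(-4412 - 794) - 18*(-18)/(-1 + 9*(-18)) = 1/(-5206) - 18*(-18)/(-1 - 162) = -1/5206 - 18*(-18)/(-163) = -1/5206 - 18*(-18)*(-1)/163 = -1/5206 - 1*324/163 = -1/5206 - 324/163 = -1686907/848578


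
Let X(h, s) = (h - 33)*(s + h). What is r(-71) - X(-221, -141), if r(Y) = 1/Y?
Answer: -6528309/71 ≈ -91948.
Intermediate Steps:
X(h, s) = (-33 + h)*(h + s)
r(-71) - X(-221, -141) = 1/(-71) - ((-221)² - 33*(-221) - 33*(-141) - 221*(-141)) = -1/71 - (48841 + 7293 + 4653 + 31161) = -1/71 - 1*91948 = -1/71 - 91948 = -6528309/71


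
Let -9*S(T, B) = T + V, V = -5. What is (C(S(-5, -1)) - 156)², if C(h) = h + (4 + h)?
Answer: 1817104/81 ≈ 22433.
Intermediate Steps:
S(T, B) = 5/9 - T/9 (S(T, B) = -(T - 5)/9 = -(-5 + T)/9 = 5/9 - T/9)
C(h) = 4 + 2*h
(C(S(-5, -1)) - 156)² = ((4 + 2*(5/9 - ⅑*(-5))) - 156)² = ((4 + 2*(5/9 + 5/9)) - 156)² = ((4 + 2*(10/9)) - 156)² = ((4 + 20/9) - 156)² = (56/9 - 156)² = (-1348/9)² = 1817104/81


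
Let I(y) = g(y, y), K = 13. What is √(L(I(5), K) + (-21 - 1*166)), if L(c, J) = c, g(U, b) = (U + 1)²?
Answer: I*√151 ≈ 12.288*I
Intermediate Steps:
g(U, b) = (1 + U)²
I(y) = (1 + y)²
√(L(I(5), K) + (-21 - 1*166)) = √((1 + 5)² + (-21 - 1*166)) = √(6² + (-21 - 166)) = √(36 - 187) = √(-151) = I*√151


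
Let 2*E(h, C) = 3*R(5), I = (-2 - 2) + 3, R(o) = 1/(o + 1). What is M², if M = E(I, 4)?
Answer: 1/16 ≈ 0.062500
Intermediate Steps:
R(o) = 1/(1 + o)
I = -1 (I = -4 + 3 = -1)
E(h, C) = ¼ (E(h, C) = (3/(1 + 5))/2 = (3/6)/2 = (3*(⅙))/2 = (½)*(½) = ¼)
M = ¼ ≈ 0.25000
M² = (¼)² = 1/16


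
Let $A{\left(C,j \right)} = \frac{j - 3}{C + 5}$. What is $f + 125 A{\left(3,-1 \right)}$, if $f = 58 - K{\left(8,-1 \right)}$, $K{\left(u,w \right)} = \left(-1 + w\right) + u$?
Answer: $- \frac{21}{2} \approx -10.5$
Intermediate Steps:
$A{\left(C,j \right)} = \frac{-3 + j}{5 + C}$
$K{\left(u,w \right)} = -1 + u + w$
$f = 52$ ($f = 58 - \left(-1 + 8 - 1\right) = 58 - 6 = 52$)
$f + 125 A{\left(3,-1 \right)} = 52 + 125 \frac{-3 - 1}{5 + 3} = 52 + 125 \cdot \frac{1}{8} \left(-4\right) = 52 + 125 \left(- \frac{1}{2}\right) = 52 - \frac{125}{2} = - \frac{21}{2}$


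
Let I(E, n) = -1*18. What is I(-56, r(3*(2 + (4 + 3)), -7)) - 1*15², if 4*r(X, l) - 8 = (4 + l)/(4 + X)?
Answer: -243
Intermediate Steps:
r(X, l) = 2 + (4 + l)/(4*(4 + X)) (r(X, l) = 2 + ((4 + l)/(4 + X))/4 = 2 + (4 + l)/(4*(4 + X)))
I(E, n) = -18
I(-56, r(3*(2 + (4 + 3)), -7)) - 1*15² = -18 - 1*15² = -18 - 1*225 = -18 - 225 = -243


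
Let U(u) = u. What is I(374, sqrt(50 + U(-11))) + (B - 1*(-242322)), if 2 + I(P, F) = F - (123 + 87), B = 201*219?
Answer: 286129 + sqrt(39) ≈ 2.8614e+5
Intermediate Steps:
B = 44019
I(P, F) = -212 + F (I(P, F) = -2 + (F - (123 + 87)) = -2 + (F - 1*210) = -2 + (F - 210) = -2 + (-210 + F) = -212 + F)
I(374, sqrt(50 + U(-11))) + (B - 1*(-242322)) = (-212 + sqrt(50 - 11)) + (44019 - 1*(-242322)) = (-212 + sqrt(39)) + (44019 + 242322) = (-212 + sqrt(39)) + 286341 = 286129 + sqrt(39)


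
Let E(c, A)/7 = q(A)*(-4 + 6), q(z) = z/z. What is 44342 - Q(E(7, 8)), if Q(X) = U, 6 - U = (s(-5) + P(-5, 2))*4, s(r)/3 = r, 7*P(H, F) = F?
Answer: 309940/7 ≈ 44277.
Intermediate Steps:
q(z) = 1
P(H, F) = F/7
s(r) = 3*r
E(c, A) = 14 (E(c, A) = 7*(1*(-4 + 6)) = 7*(1*2) = 7*2 = 14)
U = 454/7 (U = 6 - (3*(-5) + (1/7)*2)*4 = 6 - (-15 + 2/7)*4 = 6 - (-103)*4/7 = 6 - 1*(-412/7) = 6 + 412/7 = 454/7 ≈ 64.857)
Q(X) = 454/7
44342 - Q(E(7, 8)) = 44342 - 1*454/7 = 44342 - 454/7 = 309940/7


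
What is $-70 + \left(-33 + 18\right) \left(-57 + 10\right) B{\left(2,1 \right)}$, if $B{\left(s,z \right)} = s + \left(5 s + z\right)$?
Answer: $9095$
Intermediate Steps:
$B{\left(s,z \right)} = z + 6 s$ ($B{\left(s,z \right)} = s + \left(z + 5 s\right) = z + 6 s$)
$-70 + \left(-33 + 18\right) \left(-57 + 10\right) B{\left(2,1 \right)} = -70 + \left(-33 + 18\right) \left(-57 + 10\right) \left(1 + 6 \cdot 2\right) = -70 + \left(-15\right) \left(-47\right) \left(1 + 12\right) = -70 + 705 \cdot 13 = -70 + 9165 = 9095$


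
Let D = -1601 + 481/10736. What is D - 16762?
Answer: -197144687/10736 ≈ -18363.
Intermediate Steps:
D = -17187855/10736 (D = -1601 + 481*(1/10736) = -1601 + 481/10736 = -17187855/10736 ≈ -1601.0)
D - 16762 = -17187855/10736 - 16762 = -197144687/10736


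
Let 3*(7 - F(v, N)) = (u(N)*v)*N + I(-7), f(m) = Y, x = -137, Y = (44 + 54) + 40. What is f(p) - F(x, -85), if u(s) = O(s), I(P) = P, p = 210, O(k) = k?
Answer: -329813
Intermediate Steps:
Y = 138 (Y = 98 + 40 = 138)
f(m) = 138
u(s) = s
F(v, N) = 28/3 - v*N²/3 (F(v, N) = 7 - ((N*v)*N - 7)/3 = 7 - (v*N² - 7)/3 = 7 - (-7 + v*N²)/3 = 7 + (7/3 - v*N²/3) = 28/3 - v*N²/3)
f(p) - F(x, -85) = 138 - (28/3 - ⅓*(-137)*(-85)²) = 138 - (28/3 - ⅓*(-137)*7225) = 138 - (28/3 + 989825/3) = 138 - 1*329951 = 138 - 329951 = -329813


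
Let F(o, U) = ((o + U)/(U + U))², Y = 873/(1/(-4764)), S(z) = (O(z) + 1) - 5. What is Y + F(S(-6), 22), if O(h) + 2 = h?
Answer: -2012942423/484 ≈ -4.1590e+6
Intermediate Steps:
O(h) = -2 + h
S(z) = -6 + z (S(z) = ((-2 + z) + 1) - 5 = (-1 + z) - 5 = -6 + z)
Y = -4158972 (Y = 873/(-1/4764) = 873*(-4764) = -4158972)
F(o, U) = (U + o)²/(4*U²) (F(o, U) = ((U + o)/((2*U)))² = ((U + o)*(1/(2*U)))² = ((U + o)/(2*U))² = (U + o)²/(4*U²))
Y + F(S(-6), 22) = -4158972 + (¼)*(22 + (-6 - 6))²/22² = -4158972 + (¼)*(1/484)*(22 - 12)² = -4158972 + (¼)*(1/484)*10² = -4158972 + (¼)*(1/484)*100 = -4158972 + 25/484 = -2012942423/484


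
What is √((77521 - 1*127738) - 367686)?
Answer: I*√417903 ≈ 646.45*I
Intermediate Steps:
√((77521 - 1*127738) - 367686) = √((77521 - 127738) - 367686) = √(-50217 - 367686) = √(-417903) = I*√417903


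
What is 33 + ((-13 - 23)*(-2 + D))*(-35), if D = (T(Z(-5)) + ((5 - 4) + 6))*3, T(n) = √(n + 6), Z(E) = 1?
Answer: 23973 + 3780*√7 ≈ 33974.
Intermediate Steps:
T(n) = √(6 + n)
D = 21 + 3*√7 (D = (√(6 + 1) + ((5 - 4) + 6))*3 = (√7 + (1 + 6))*3 = (√7 + 7)*3 = (7 + √7)*3 = 21 + 3*√7 ≈ 28.937)
33 + ((-13 - 23)*(-2 + D))*(-35) = 33 + ((-13 - 23)*(-2 + (21 + 3*√7)))*(-35) = 33 - 36*(19 + 3*√7)*(-35) = 33 + (-684 - 108*√7)*(-35) = 33 + (23940 + 3780*√7) = 23973 + 3780*√7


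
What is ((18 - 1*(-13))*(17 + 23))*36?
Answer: 44640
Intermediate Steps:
((18 - 1*(-13))*(17 + 23))*36 = ((18 + 13)*40)*36 = (31*40)*36 = 1240*36 = 44640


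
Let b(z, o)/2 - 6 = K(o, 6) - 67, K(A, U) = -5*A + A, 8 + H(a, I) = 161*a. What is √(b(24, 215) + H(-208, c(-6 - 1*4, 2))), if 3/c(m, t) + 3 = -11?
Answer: I*√35338 ≈ 187.98*I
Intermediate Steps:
c(m, t) = -3/14 (c(m, t) = 3/(-3 - 11) = 3/(-14) = 3*(-1/14) = -3/14)
H(a, I) = -8 + 161*a
K(A, U) = -4*A
b(z, o) = -122 - 8*o (b(z, o) = 12 + 2*(-4*o - 67) = 12 + 2*(-67 - 4*o) = 12 + (-134 - 8*o) = -122 - 8*o)
√(b(24, 215) + H(-208, c(-6 - 1*4, 2))) = √((-122 - 8*215) + (-8 + 161*(-208))) = √((-122 - 1720) + (-8 - 33488)) = √(-1842 - 33496) = √(-35338) = I*√35338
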